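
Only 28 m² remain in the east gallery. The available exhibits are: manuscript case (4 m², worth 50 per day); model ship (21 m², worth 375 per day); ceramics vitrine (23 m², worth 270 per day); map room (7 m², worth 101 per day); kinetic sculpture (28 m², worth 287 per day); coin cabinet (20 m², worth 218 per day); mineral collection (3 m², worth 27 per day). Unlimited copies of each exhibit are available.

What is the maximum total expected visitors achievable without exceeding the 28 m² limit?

476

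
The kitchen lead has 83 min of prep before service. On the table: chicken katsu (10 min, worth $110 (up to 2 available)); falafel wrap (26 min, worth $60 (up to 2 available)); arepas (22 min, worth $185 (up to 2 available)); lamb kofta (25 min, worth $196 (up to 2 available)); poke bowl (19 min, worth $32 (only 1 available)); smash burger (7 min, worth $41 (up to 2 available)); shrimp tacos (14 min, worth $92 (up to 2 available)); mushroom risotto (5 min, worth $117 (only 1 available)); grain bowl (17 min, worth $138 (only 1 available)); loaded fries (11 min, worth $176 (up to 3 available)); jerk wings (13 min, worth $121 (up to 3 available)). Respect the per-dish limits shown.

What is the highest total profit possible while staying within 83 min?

1061

Density check — mushroom risotto 23.40, loaded fries 16.00, chicken katsu 11.00 are the best per min.
Taking the top-ratio dishes first gives 2×chicken katsu + smash burger + mushroom risotto + 3×loaded fries + jerk wings for 1027 (78 min).
Replace chicken katsu and smash burger with arepas: the trade gains 34 net, giving 1061 at 83 min.
Nothing else within 83 min beats 1061.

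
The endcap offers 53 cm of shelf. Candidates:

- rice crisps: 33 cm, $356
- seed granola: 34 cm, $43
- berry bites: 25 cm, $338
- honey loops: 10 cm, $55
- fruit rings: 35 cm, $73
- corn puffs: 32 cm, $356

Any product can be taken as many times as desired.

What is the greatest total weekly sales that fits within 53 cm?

By weekly sales per cm: berry bites 13.52, corn puffs 11.12, rice crisps 10.79 lead.
2×berry bites uses 50 of the 53 cm and totals 676.
No other feasible combination exceeds 676.

676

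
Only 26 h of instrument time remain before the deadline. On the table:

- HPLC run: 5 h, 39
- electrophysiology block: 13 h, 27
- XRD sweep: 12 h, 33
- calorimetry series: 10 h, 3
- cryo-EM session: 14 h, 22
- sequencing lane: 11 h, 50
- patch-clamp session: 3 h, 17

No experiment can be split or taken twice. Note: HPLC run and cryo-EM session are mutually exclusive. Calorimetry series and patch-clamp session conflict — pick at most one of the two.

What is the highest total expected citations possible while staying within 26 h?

HPLC run + sequencing lane + patch-clamp session uses 19 of the 26 h and totals 106.

106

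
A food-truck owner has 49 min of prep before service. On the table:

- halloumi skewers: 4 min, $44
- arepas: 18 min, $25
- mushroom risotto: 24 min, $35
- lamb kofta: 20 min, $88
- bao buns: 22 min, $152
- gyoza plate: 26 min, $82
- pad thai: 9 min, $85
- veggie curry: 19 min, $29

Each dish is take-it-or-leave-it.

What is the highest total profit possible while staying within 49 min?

284

Density check — halloumi skewers 11.00, pad thai 9.44, bao buns 6.91, lamb kofta 4.40 are the best per min.
Greedy by ratio would take halloumi skewers + bao buns + pad thai: 35 min used, total 281.
The 9 min tied up in pad thai is better spent on lamb kofta — total rises to 284 (46 min).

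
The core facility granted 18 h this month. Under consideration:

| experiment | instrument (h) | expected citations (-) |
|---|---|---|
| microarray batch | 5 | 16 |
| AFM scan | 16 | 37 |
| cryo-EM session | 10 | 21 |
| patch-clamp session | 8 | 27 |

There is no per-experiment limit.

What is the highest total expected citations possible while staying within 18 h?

Filling by ratio: 2×patch-clamp session for 54, with 2 h left unused.
Replace patch-clamp session with 2×microarray batch: the trade gains 5 net, giving 59 at 18 h.

59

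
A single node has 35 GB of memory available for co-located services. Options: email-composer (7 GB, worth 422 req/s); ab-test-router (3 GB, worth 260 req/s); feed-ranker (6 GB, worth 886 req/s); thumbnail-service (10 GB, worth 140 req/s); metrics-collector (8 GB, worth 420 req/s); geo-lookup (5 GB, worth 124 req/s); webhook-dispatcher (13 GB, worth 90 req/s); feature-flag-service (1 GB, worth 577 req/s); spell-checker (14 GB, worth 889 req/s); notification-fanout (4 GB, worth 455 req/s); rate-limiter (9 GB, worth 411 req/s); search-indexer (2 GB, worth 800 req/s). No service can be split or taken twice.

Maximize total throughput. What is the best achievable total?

4029

Ranking by ratio (throughput/GB): feature-flag-service 577.00, search-indexer 400.00, feed-ranker 147.67.
Greedy by ratio would take ab-test-router + feed-ranker + geo-lookup + feature-flag-service + spell-checker + notification-fanout + search-indexer: 35 GB used, total 3991.
Replace ab-test-router and geo-lookup with email-composer: the trade gains 38 net, giving 4029 at 34 GB.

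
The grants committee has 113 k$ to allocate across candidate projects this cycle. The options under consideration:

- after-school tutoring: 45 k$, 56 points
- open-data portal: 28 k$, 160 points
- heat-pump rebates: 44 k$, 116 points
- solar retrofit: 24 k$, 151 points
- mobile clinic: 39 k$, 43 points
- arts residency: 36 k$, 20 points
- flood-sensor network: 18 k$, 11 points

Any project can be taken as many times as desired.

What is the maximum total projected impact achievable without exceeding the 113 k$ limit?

640

Filling by ratio: 4×solar retrofit for 604, with 17 k$ left unused.
Replace 4×solar retrofit with 4×open-data portal: the trade gains 36 net, giving 640 at 112 k$.
No other feasible combination exceeds 640.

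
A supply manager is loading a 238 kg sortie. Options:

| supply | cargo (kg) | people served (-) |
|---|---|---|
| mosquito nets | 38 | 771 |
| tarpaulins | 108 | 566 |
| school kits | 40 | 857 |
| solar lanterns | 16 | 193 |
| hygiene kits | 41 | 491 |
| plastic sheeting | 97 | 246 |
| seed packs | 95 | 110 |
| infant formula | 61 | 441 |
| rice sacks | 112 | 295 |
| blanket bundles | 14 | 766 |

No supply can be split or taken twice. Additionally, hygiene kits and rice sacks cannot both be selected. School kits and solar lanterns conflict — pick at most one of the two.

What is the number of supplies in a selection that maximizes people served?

Best achievable people served is 3326.
For example mosquito nets + school kits + hygiene kits + infant formula + blanket bundles achieves it, using 194 kg.
Any selection reaching 3326 contains exactly 5 supplies.

5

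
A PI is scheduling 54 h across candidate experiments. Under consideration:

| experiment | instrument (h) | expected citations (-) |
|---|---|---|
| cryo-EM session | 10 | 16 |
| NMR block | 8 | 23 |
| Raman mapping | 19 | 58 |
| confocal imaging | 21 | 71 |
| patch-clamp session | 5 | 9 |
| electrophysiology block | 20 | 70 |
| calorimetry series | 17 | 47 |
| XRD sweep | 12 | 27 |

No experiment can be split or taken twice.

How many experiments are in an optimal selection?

4

Best achievable expected citations is 173.
One optimal bundle: NMR block + confocal imaging + patch-clamp session + electrophysiology block (54 h).
Any selection reaching 173 contains exactly 4 experiments.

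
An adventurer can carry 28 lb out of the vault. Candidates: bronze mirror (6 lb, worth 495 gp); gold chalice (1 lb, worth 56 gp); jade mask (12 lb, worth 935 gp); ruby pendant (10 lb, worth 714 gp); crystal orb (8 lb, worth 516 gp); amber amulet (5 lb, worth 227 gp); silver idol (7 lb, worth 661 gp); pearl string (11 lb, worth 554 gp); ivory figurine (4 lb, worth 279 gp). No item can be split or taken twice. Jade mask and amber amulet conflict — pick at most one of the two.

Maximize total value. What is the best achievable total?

Filling by ratio: bronze mirror + gold chalice + jade mask + silver idol for 2147, with 2 lb left unused.
Dropping jade mask frees 12 lb; slotting in ruby pendant + ivory figurine (14 lb) lifts the total to 2205 at 28 lb.
The closest alternative, gold chalice + jade mask + crystal orb + silver idol, reaches only 2168.

2205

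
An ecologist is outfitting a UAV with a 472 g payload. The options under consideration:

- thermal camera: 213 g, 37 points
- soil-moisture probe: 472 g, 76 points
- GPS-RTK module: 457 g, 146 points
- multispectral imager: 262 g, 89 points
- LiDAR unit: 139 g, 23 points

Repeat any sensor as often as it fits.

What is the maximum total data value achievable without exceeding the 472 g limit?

146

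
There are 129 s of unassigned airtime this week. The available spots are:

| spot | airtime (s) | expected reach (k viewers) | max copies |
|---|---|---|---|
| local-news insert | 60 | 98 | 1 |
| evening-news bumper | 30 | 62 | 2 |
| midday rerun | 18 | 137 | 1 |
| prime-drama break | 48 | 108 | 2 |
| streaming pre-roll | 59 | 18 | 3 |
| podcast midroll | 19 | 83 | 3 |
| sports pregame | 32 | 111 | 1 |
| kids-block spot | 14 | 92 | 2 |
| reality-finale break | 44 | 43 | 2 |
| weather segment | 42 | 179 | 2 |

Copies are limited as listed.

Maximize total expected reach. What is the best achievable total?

666

Density check — midday rerun 7.61, kids-block spot 6.57, podcast midroll 4.37, weather segment 4.26 are the best per s.
Taking the top-ratio spots first gives midday rerun + 3×podcast midroll + 2×kids-block spot for 570 (103 s).
Replace podcast midroll with weather segment: the trade gains 96 net, giving 666 at 126 s.
Nothing else within 129 s beats 666.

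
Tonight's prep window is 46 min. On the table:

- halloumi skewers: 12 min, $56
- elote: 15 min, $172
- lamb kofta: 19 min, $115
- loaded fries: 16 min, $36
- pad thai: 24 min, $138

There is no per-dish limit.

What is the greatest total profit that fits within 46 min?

Best packing: 3×elote — 45 min, 516 total.

516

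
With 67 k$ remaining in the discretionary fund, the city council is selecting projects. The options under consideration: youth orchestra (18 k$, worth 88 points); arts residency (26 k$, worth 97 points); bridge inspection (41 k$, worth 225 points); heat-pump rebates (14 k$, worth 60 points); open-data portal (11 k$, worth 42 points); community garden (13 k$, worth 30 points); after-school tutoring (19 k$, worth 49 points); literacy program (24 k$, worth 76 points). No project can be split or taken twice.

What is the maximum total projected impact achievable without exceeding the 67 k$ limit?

Filling by ratio: youth orchestra + bridge inspection for 313, with 8 k$ left unused.
Replace youth orchestra with heat-pump rebates + open-data portal: the trade gains 14 net, giving 327 at 66 k$.

327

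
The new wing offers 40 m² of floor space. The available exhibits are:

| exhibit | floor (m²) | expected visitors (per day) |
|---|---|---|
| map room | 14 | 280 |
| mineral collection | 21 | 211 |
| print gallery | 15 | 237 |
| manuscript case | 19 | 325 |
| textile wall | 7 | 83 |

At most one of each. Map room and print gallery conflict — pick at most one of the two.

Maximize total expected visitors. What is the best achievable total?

688

Best packing: map room + manuscript case + textile wall — 40 m², 688 total.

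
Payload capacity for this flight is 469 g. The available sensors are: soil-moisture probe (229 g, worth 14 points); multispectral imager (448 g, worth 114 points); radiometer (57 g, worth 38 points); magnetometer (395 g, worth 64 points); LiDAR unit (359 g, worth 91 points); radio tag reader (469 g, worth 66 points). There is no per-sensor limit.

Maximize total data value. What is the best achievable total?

The ratio ordering already packs tightly: 8×radiometer, 456 g, 304.

304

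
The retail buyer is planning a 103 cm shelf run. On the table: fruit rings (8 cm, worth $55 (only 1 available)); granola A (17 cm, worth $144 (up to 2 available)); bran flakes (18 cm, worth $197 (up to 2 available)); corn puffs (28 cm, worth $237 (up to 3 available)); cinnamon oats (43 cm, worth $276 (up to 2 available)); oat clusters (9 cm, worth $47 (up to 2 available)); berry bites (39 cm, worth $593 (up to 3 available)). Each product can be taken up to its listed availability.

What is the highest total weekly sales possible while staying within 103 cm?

Density check — berry bites 15.21, bran flakes 10.94, granola A 8.47 are the best per cm.
Taking the top-ratio products first gives bran flakes + 2×berry bites for 1383 (96 cm).
Replace bran flakes with fruit rings + granola A: the trade gains 2 net, giving 1385 at 103 cm.

1385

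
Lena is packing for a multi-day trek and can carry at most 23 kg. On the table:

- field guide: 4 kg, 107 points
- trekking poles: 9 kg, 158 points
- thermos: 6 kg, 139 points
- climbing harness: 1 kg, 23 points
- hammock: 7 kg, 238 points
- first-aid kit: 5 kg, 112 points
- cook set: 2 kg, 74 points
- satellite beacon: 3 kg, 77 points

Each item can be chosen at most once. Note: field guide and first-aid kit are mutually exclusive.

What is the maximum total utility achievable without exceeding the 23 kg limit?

658

The ratio ordering already packs tightly: field guide + thermos + climbing harness + hammock + cook set + satellite beacon, 23 kg, 658.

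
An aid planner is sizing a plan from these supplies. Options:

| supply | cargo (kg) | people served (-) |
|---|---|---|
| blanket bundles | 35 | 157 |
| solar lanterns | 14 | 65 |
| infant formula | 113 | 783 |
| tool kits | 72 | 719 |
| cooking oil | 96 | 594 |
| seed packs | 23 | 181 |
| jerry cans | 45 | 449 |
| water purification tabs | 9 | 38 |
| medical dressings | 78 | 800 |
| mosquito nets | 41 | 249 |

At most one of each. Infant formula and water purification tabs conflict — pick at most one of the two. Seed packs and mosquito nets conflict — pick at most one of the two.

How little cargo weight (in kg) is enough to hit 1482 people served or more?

Need the lightest bundle worth ≥ 1482.
tool kits + medical dressings reaches 1519 using 150 kg.
No combination under 150 kg hits 1482.

150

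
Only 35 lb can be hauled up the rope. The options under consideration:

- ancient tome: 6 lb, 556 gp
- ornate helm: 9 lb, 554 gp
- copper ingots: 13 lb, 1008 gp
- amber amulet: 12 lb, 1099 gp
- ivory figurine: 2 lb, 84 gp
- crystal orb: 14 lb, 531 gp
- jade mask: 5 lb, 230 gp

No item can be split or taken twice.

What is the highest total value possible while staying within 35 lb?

Ancient tome + copper ingots + amber amulet + ivory figurine uses 33 of the 35 lb and totals 2747.

2747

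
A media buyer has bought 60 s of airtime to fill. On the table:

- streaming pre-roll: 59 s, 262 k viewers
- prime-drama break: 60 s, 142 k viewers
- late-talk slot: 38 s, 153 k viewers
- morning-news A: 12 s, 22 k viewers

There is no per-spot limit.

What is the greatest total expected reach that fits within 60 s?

262

The ratio ordering already packs tightly: streaming pre-roll, 59 s, 262.
The spare 1 s is too small for any remaining spot, and no exchange beats 262.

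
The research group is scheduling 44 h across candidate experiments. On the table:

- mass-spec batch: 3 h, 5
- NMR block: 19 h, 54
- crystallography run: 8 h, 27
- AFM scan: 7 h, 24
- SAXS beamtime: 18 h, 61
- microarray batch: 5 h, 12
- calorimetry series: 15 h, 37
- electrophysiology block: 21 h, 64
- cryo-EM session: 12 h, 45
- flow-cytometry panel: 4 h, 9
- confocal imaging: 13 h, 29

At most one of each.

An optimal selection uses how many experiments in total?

Optimal total is 145.
For example crystallography run + SAXS beamtime + microarray batch + cryo-EM session achieves it, using 43 h.
All optima have 4 experiments.

4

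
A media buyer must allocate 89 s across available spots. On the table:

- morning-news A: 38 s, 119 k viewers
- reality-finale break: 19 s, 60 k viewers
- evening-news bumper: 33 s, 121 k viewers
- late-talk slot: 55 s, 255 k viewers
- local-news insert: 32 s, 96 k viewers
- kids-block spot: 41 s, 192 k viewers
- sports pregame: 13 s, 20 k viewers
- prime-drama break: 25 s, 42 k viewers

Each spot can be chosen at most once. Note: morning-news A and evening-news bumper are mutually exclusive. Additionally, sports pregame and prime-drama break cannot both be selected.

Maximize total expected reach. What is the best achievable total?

376

By expected reach per s: kids-block spot 4.68, late-talk slot 4.64, evening-news bumper 3.67, reality-finale break 3.16 lead.
Greedy by ratio would take evening-news bumper + kids-block spot + sports pregame: 87 s used, total 333.
Replace kids-block spot and sports pregame with late-talk slot: the trade gains 43 net, giving 376 at 88 s.
Next best is late-talk slot + local-news insert at 351 (87 s) — short by 25.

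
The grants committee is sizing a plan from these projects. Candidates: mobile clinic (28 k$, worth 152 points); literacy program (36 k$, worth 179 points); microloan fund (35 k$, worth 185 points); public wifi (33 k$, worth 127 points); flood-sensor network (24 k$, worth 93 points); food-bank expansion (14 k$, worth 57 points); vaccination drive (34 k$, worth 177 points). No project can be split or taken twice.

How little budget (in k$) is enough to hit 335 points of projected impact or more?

63

Look for the lowest-budget combination reaching 335.
mobile clinic + microloan fund: 337 projected impact at 63 k$.
Below 63 k$ the best achievable stays under 335.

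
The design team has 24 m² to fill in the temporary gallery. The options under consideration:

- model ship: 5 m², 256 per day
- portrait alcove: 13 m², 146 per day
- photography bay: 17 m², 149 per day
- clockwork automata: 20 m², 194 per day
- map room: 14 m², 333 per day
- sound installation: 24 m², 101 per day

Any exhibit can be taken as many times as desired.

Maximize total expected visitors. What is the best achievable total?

1024

4×model ship uses 20 of the 24 m² and totals 1024.
Nothing else within 24 m² beats 1024.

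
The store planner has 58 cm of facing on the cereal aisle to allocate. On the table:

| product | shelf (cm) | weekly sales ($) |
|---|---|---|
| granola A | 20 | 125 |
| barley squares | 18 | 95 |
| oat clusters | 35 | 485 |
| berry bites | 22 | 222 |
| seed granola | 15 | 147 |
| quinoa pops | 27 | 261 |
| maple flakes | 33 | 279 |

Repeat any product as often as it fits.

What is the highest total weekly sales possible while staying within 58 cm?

707

The ratio ordering already packs tightly: oat clusters + berry bites, 57 cm, 707.
Nothing else within 58 cm beats 707.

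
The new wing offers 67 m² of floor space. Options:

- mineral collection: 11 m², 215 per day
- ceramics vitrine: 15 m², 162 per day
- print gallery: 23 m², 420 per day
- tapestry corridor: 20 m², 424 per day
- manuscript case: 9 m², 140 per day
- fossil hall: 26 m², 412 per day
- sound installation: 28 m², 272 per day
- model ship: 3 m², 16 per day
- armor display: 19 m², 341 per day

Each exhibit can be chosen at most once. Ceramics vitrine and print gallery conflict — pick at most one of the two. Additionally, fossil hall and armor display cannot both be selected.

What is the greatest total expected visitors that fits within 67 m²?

Best packing: mineral collection + print gallery + tapestry corridor + manuscript case + model ship — 66 m², 1215 total.
Runner-up print gallery + tapestry corridor + model ship + armor display tops out at 1201.

1215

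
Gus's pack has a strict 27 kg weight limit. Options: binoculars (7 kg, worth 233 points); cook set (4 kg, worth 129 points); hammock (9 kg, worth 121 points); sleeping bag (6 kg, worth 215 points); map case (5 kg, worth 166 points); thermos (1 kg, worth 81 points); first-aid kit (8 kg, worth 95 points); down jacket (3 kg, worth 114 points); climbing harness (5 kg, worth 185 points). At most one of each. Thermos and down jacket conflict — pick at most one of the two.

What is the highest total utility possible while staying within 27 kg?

Taking binoculars + cook set + sleeping bag + map case + climbing harness: 27 kg used, 928 in utility.
Every other selection either busts 27 kg or breaks a pairing rule or fails to beat 928.

928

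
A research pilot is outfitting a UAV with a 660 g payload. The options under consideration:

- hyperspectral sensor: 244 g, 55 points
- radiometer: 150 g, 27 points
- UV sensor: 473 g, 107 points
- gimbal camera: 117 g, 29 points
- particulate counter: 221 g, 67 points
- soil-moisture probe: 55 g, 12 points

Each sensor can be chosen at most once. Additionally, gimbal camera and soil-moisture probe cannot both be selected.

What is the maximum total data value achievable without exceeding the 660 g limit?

Taking hyperspectral sensor + gimbal camera + particulate counter: 582 g used, 151 in data value.
Runner-up hyperspectral sensor + radiometer + particulate counter tops out at 149.

151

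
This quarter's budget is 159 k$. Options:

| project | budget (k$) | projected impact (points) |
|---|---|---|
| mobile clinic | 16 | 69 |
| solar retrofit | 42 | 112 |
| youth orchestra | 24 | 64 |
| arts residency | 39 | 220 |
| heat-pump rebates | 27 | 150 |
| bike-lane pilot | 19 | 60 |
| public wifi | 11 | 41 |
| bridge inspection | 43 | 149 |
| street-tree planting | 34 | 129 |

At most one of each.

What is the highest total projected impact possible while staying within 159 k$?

717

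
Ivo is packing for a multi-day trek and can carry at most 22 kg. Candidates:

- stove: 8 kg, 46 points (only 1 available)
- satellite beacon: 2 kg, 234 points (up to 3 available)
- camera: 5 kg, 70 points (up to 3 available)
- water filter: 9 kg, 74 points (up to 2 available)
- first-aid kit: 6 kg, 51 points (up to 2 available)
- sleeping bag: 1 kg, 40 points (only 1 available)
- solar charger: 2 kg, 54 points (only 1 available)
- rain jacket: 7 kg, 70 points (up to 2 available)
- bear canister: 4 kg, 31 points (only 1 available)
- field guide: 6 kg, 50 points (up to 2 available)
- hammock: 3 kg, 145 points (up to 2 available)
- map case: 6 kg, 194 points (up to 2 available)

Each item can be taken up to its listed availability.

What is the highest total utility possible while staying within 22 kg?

1280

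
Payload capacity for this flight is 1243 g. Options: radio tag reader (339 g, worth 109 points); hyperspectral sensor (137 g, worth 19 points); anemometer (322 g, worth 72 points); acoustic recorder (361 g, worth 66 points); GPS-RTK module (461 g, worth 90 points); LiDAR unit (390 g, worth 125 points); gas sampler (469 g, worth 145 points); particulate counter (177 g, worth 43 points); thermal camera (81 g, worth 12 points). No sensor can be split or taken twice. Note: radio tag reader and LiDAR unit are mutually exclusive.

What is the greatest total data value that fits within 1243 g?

By data value per g: radio tag reader 0.32, LiDAR unit 0.32, gas sampler 0.31 lead.
Anemometer + LiDAR unit + gas sampler uses 1181 of the 1243 g and totals 342.

342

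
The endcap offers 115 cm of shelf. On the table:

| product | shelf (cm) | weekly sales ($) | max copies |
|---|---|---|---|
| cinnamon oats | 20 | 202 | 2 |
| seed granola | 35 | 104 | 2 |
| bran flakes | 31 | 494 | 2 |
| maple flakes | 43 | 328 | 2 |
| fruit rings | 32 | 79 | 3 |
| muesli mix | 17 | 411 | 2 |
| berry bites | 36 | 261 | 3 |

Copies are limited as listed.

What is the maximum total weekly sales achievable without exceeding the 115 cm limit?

Best packing: 2×bran flakes + 2×muesli mix — 96 cm, 1810 total.

1810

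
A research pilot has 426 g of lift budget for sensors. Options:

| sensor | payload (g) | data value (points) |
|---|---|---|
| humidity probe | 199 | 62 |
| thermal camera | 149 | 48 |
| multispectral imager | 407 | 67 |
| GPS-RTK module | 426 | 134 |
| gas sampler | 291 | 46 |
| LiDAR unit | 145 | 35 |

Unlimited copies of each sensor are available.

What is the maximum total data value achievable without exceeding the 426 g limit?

134

By data value per g: thermal camera 0.32, GPS-RTK module 0.31, humidity probe 0.31 lead.
Greedy by ratio would take 2×thermal camera: 298 g used, total 96.
Dropping 2×thermal camera frees 298 g; slotting in GPS-RTK module (426 g) lifts the total to 134 at 426 g.
That's the maximum — no swap from here does better than 134.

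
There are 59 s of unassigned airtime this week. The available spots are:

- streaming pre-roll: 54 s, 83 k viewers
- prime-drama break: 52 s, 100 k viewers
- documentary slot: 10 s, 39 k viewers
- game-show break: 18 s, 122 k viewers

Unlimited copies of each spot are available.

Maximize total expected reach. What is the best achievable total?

The ratio ordering already packs tightly: 3×game-show break, 54 s, 366.

366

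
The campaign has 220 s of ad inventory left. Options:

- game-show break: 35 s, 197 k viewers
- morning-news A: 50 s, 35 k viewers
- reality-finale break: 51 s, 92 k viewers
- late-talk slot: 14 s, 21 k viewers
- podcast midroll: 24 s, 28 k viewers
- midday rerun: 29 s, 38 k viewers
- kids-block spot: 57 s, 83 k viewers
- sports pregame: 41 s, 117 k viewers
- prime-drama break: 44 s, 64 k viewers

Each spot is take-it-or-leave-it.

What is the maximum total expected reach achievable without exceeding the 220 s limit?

Taking the top-ratio spots first gives game-show break + reality-finale break + late-talk slot + kids-block spot + sports pregame for 510 (198 s).
The 57 s tied up in kids-block spot is better spent on midday rerun + prime-drama break — total rises to 529 (214 s).
Next best is game-show break + reality-finale break + midday rerun + kids-block spot + sports pregame at 527 (213 s) — short by 2.

529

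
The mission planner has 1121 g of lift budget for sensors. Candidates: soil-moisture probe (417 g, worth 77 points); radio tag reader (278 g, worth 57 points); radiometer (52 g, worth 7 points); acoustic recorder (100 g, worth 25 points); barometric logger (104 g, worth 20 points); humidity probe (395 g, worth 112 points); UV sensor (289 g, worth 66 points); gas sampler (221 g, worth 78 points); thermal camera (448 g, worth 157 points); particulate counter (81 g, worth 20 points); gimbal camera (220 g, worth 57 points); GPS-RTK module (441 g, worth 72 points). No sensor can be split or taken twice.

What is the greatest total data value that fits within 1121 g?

354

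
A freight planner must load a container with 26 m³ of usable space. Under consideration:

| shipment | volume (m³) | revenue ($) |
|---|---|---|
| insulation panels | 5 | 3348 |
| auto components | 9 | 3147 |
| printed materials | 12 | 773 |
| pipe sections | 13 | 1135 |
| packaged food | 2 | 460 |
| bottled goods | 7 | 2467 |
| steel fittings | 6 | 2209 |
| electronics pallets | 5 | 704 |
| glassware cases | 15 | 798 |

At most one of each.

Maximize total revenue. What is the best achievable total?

Filling by ratio: insulation panels + packaged food + bottled goods + steel fittings + electronics pallets for 9188, with 1 m³ left unused.
The 8 m³ tied up in packaged food and steel fittings is better spent on auto components — total rises to 9666 (26 m³).
Next best is insulation panels + auto components + packaged food + bottled goods at 9422 (23 m³) — short by 244.

9666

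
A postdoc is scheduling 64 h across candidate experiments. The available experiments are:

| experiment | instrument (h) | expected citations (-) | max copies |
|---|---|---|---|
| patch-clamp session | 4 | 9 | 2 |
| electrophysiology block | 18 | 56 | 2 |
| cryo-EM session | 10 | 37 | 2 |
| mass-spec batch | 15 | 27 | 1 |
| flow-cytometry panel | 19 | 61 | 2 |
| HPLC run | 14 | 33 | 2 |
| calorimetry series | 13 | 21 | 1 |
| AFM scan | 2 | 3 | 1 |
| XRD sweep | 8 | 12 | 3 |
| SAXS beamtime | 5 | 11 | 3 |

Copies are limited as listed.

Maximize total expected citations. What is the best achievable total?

208

Ranking by ratio (expected citations/h): cryo-EM session 3.70, flow-cytometry panel 3.21, electrophysiology block 3.11, HPLC run 2.36.
Taking patch-clamp session + 2×cryo-EM session + 2×flow-cytometry panel + AFM scan: 64 h used, 208 in expected citations.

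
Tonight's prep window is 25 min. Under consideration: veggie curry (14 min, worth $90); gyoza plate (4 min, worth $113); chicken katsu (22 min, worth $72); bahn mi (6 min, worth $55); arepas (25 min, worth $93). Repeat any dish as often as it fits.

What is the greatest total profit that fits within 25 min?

678

Taking 6×gyoza plate: 24 min used, 678 in profit.
The spare 1 min is too small for any remaining dish, and no exchange beats 678.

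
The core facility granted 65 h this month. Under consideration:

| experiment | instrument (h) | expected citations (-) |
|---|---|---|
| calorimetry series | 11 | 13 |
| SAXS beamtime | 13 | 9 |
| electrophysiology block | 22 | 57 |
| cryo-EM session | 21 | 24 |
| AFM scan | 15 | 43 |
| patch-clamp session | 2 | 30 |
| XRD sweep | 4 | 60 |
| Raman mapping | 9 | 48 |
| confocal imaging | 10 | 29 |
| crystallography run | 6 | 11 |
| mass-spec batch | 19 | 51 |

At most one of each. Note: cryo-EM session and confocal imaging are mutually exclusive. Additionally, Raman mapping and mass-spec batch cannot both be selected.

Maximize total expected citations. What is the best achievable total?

267

Best packing: electrophysiology block + AFM scan + patch-clamp session + XRD sweep + Raman mapping + confocal imaging — 62 h, 267 total.
Runner-up calorimetry series + electrophysiology block + AFM scan + patch-clamp session + XRD sweep + Raman mapping tops out at 251.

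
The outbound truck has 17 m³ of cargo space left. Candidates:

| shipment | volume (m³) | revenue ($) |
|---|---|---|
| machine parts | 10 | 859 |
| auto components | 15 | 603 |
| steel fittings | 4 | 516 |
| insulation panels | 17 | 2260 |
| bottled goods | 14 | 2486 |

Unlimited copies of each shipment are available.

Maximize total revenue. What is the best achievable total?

2486

Best packing: bottled goods — 14 m³, 2486 total.
That's the maximum — no swap from here does better than 2486.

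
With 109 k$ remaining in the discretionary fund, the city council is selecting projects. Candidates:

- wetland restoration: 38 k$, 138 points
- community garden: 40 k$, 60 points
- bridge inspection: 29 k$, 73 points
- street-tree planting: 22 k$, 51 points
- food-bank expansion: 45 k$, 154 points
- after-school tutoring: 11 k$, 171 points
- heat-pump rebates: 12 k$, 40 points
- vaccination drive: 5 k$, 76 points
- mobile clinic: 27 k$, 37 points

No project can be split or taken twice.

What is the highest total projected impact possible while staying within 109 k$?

539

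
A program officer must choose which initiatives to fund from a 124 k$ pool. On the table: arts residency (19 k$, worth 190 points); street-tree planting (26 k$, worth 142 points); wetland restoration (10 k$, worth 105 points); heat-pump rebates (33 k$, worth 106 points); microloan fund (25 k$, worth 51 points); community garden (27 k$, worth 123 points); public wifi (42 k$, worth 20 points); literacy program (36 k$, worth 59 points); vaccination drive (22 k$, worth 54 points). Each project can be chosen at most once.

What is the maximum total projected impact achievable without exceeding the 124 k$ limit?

Ranking by ratio (projected impact/k$): wetland restoration 10.50, arts residency 10.00, street-tree planting 5.46.
Taking arts residency + street-tree planting + wetland restoration + heat-pump rebates + community garden: 115 k$ used, 666 in projected impact.
The closest alternative, arts residency + street-tree planting + wetland restoration + community garden + literacy program, reaches only 619.

666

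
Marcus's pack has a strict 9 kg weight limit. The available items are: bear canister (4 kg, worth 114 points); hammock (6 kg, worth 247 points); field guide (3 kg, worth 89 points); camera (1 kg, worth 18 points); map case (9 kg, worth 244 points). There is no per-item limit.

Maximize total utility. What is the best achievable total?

336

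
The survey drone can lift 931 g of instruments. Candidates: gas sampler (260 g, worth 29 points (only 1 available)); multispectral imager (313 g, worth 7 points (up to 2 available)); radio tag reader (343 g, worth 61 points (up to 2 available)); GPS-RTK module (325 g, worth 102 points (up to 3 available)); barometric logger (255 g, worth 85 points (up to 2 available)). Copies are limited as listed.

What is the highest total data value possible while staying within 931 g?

289

The ratio heuristic lands on GPS-RTK module + 2×barometric logger (272) but leaves 96 g idle.
Dropping barometric logger frees 255 g; slotting in GPS-RTK module (325 g) lifts the total to 289 at 905 g.
That's the maximum — no swap from here does better than 289.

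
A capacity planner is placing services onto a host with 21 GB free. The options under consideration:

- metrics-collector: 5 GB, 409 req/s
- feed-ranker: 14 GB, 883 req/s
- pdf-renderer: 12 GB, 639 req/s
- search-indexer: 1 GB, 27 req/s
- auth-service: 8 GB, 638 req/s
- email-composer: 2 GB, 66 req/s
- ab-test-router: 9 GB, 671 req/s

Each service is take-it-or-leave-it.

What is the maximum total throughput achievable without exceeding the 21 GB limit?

By throughput per GB: metrics-collector 81.80, auth-service 79.75, ab-test-router 74.56, feed-ranker 63.07 lead.
Greedy by ratio would take metrics-collector + search-indexer + auth-service + email-composer: 16 GB used, total 1140.
Dropping metrics-collector frees 5 GB; slotting in ab-test-router (9 GB) lifts the total to 1402 at 20 GB.
The closest alternative, auth-service + email-composer + ab-test-router, reaches only 1375.

1402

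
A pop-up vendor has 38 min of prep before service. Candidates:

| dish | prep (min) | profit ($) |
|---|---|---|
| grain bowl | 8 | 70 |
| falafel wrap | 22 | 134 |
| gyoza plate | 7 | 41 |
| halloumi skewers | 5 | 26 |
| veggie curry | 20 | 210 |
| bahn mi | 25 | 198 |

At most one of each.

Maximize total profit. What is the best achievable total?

321

The ratio ordering already packs tightly: grain bowl + gyoza plate + veggie curry, 35 min, 321.
That's the maximum — no swap from here does better than 321.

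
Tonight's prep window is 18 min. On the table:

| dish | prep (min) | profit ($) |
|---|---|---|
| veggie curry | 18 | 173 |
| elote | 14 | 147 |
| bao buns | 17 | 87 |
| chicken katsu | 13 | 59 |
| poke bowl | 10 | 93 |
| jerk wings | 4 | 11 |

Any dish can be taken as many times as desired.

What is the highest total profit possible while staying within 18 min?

Density check — elote 10.50, veggie curry 9.61, poke bowl 9.30, bao buns 5.12 are the best per min.
Greedy by ratio would take elote + jerk wings: 18 min used, total 158.
Dropping elote and jerk wings frees 18 min; slotting in veggie curry (18 min) lifts the total to 173 at 18 min.

173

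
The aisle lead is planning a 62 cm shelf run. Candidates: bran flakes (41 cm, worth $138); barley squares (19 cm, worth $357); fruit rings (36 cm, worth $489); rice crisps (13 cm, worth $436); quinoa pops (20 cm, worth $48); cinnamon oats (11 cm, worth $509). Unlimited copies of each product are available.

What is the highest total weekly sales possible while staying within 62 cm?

Density check — cinnamon oats 46.27, rice crisps 33.54, barley squares 18.79 are the best per cm.
The ratio ordering already packs tightly: 5×cinnamon oats, 55 cm, 2545.
No other feasible combination exceeds 2545.

2545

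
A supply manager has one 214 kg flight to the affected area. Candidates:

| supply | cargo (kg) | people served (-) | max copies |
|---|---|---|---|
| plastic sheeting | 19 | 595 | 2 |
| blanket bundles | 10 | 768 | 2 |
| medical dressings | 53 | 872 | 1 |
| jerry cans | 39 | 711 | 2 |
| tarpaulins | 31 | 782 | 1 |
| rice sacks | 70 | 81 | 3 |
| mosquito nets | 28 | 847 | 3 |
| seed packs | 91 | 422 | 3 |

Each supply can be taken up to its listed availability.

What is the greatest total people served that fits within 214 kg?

6760

By people served per kg: blanket bundles 76.80, plastic sheeting 31.32, mosquito nets 30.25 lead.
2×plastic sheeting + 2×blanket bundles + jerry cans + tarpaulins + 3×mosquito nets uses 212 of the 214 kg and totals 6760.
Every other selection either busts 214 kg or exceeds an availability limit or fails to beat 6760.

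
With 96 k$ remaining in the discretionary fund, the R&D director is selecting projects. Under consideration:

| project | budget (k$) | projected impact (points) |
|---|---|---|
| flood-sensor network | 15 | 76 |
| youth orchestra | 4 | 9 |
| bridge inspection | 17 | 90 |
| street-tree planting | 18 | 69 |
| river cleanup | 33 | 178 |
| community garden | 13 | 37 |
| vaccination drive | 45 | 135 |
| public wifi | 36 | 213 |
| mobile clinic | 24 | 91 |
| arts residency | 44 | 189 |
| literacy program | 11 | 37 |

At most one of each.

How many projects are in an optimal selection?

Best achievable projected impact is 504.
For example flood-sensor network + river cleanup + public wifi + literacy program achieves it, using 95 k$.
Any selection reaching 504 contains exactly 4 projects.

4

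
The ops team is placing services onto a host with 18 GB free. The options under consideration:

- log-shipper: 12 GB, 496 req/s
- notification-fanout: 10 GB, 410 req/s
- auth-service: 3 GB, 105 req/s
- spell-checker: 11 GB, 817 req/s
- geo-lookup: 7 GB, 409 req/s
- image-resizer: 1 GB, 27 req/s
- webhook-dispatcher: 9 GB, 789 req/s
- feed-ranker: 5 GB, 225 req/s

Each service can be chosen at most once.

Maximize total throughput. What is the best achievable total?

1226

Filling by ratio: geo-lookup + image-resizer + webhook-dispatcher for 1225, with 1 GB left unused.
The 10 GB tied up in image-resizer and webhook-dispatcher is better spent on spell-checker — total rises to 1226 (18 GB).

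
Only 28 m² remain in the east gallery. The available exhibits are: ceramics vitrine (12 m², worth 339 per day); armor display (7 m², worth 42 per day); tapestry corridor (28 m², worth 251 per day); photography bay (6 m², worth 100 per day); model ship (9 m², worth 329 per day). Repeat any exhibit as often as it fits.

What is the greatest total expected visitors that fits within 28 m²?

The ratio ordering already packs tightly: 3×model ship, 27 m², 987.
No other feasible combination exceeds 987.

987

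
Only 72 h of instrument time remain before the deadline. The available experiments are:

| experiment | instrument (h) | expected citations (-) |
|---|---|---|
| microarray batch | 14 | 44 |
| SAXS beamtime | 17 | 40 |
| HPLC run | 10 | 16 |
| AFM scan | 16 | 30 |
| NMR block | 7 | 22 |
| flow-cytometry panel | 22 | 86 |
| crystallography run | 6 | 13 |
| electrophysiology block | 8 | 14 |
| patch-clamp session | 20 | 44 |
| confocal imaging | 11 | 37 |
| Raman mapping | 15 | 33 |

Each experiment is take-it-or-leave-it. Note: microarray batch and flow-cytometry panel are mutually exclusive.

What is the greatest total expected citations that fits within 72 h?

218

Taking SAXS beamtime + NMR block + flow-cytometry panel + confocal imaging + Raman mapping: 72 h used, 218 in expected citations.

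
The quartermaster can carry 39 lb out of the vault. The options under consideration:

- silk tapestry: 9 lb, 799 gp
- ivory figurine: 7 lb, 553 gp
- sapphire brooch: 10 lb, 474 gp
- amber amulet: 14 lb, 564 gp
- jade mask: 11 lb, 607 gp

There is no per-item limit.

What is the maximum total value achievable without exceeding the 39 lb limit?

A density-first pass picks 4×silk tapestry — 3196 at 36 lb.
Replace 2×silk tapestry with 3×ivory figurine: the trade gains 61 net, giving 3257 at 39 lb.
That's the maximum — no swap from here does better than 3257.

3257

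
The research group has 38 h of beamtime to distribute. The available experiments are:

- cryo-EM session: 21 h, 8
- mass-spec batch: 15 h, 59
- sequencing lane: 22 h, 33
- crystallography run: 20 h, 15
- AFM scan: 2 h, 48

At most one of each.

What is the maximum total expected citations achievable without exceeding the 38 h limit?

Ranking by ratio (expected citations/h): AFM scan 24.00, mass-spec batch 3.93, sequencing lane 1.50, crystallography run 0.75.
Mass-spec batch + crystallography run + AFM scan uses 37 of the 38 h and totals 122.
Runner-up cryo-EM session + mass-spec batch + AFM scan tops out at 115.

122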